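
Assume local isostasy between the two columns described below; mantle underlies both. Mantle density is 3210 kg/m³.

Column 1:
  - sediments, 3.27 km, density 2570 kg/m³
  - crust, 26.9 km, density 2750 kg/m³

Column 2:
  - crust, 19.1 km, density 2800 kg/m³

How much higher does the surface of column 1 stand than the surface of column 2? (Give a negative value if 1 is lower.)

2.07 km

For any compensation level in the mantle, the mantle terms cancel and isostasy reduces to e = (Σt_1 − Σt_2) − (Σ(ρt)_1 − Σ(ρt)_2) / ρ_m.
Σt_1 = 30.17 km; Σt_2 = 19.1 km; Σ(ρt)_1 = 82378.9; Σ(ρt)_2 = 53480 (in km·kg/m³).
e = (30.17 − 19.1) − (82378.9 − 53480) / 3210 = 2.07 km.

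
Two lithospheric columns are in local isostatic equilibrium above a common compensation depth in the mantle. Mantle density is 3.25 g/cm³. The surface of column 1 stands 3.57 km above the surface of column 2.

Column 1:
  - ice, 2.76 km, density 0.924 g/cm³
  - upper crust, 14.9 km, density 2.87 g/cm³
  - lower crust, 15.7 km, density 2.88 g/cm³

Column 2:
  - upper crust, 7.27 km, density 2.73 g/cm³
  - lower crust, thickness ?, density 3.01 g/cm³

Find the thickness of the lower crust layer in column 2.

10.4 km

Take the compensation level at the base of the deeper column (depth z_c below the surface of column 1) and equate Σ ρ_i t_i down to z_c; mantle fills any gap and the z_c terms cancel.
Column 1: 2.76×0.924 + 14.9×2.87 + 15.7×2.88 + (z_c − 33.36)×3.25
Column 2: 3.57×0 + 7.27×2.73 + x×3.01 + (z_c − 3.57 − 7.27 − x)×3.25
The z_c×3.25 term appears on both sides and cancels. Collect the known terms of each column as K = Σ(ρt)_known − 3.25 × (depth of known layers): K_1 = 90.52924 − 3.25×33.36 = −17.89076; K_2 = 19.8471 − 3.25×(3.57 + 7.27) = −15.3829.
Balance: K_1 = K_2 − x×(3.25 − 3.01), so x = (K_2 − K_1)/(3.25 − 3.01) = 2.50786/0.24 = 10.4 km.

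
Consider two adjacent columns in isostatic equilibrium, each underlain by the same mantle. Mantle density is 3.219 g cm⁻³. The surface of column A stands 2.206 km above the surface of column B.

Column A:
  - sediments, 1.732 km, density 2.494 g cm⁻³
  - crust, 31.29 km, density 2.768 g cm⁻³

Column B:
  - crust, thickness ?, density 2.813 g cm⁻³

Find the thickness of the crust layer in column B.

Take the compensation level at the base of the deeper column (depth z_c below the surface of column A) and equate Σ ρ_i t_i down to z_c; mantle fills any gap and the z_c terms cancel.
Column A: 1.732×2.494 + 31.29×2.768 + (z_c − 33.022)×3.219
Column B: 2.206×0 + x×2.813 + (z_c − 2.206 − 0 − x)×3.219
The z_c×3.219 term appears on both sides and cancels. Collect the known terms of each column as K = Σ(ρt)_known − 3.219 × (depth of known layers): K_A = 90.930328 − 3.219×33.022 = −15.36749; K_B = 0 − 3.219×(2.206 + 0) = −7.101114.
Balance: K_A = K_B − x×(3.219 − 2.813), so x = (K_B − K_A)/(3.219 − 2.813) = 8.26638/0.406 = 20.4 km.

20.4 km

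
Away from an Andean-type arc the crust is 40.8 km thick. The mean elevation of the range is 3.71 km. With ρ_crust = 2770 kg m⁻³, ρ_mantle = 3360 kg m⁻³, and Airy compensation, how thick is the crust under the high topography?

61.9 km

Root depth r = h ρ_c / (ρ_m − ρ_c) = 3.71 km × 2770 / 590 = 17.42 km.
Total thickness = T + h + r = 40.8 km + 3.71 km + 17.42 km = 61.9 km.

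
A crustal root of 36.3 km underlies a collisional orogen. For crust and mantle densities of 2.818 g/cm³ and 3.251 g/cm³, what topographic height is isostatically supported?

5.58 km

In Airy isostatic equilibrium: ρ_c h = (ρ_m − ρ_c) r.
h = r (ρ_m − ρ_c) / ρ_c = 36.3 km × (3.251 − 2.818) / 2.818 = 5.58 km.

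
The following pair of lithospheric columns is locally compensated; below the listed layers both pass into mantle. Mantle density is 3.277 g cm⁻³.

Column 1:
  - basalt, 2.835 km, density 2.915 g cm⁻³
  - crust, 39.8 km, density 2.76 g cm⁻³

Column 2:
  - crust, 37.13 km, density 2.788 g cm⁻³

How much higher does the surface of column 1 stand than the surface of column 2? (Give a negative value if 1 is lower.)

1.05 km

For any compensation level in the mantle, the mantle terms cancel and isostasy reduces to e = (Σt_1 − Σt_2) − (Σ(ρt)_1 − Σ(ρt)_2) / ρ_m.
Σt_1 = 42.635 km; Σt_2 = 37.13 km; Σ(ρt)_1 = 118.112025; Σ(ρt)_2 = 103.51844 (in km·g cm⁻³).
e = (42.635 − 37.13) − (118.112025 − 103.51844) / 3.277 = 1.05 km.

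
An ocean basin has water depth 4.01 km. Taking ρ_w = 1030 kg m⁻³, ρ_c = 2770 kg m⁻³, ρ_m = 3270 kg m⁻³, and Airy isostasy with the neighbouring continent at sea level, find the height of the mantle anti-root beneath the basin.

Isostatic balance requires: replacing crust with seawater at the top is compensated by replacing crust with mantle at the base: d (ρ_c − ρ_w) = a (ρ_m − ρ_c).
a = d (ρ_c − ρ_w)/(ρ_m − ρ_c) = 4.01 km × 1740/500 = 14 km.

14 km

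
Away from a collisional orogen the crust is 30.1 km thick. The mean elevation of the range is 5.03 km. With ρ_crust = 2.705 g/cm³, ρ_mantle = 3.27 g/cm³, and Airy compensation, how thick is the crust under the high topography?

59.2 km

Root depth r = h ρ_c / (ρ_m − ρ_c) = 5.03 km × 2.705 / 0.565 = 24.08 km.
Total thickness = T + h + r = 30.1 km + 5.03 km + 24.08 km = 59.2 km.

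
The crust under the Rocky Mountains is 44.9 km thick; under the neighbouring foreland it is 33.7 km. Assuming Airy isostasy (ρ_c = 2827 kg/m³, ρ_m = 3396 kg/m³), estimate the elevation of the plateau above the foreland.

1.88 km

Excess crust Δ = 44.9 km − 33.7 km = 11.2 km, split between elevation h and root r with h + r = Δ.
Airy balance ρ_c h = (ρ_m − ρ_c) r gives r = h ρ_c/(ρ_m − ρ_c), so h (1 + ρ_c/(ρ_m − ρ_c)) = Δ, i.e. h = Δ (ρ_m − ρ_c)/ρ_m.
h = 11.2 km × 569/3396 = 1.88 km.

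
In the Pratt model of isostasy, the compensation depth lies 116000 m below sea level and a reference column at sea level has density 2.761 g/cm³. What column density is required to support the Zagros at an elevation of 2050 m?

Pratt balance: ρ_ref D = ρ (D + h).
ρ = ρ_ref D/(D + h) = 2.761 × 116000 m/(116000 m + 2050 m) = 2.71 g/cm³.

2.71 g/cm³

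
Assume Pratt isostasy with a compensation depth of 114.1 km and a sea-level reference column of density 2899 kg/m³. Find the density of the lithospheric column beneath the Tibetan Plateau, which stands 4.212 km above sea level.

Pratt balance: ρ_ref D = ρ (D + h).
ρ = ρ_ref D/(D + h) = 2899 × 114.1 km/(114.1 km + 4.212 km) = 2800 kg/m³.

2800 kg/m³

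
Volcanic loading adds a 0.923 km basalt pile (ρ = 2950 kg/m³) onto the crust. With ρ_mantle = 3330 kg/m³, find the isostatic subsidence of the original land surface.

0.818 km

Subaerial loading: s = t ρ_load / ρ_m.
s = 0.923 km × 2950/3330 = 0.818 km.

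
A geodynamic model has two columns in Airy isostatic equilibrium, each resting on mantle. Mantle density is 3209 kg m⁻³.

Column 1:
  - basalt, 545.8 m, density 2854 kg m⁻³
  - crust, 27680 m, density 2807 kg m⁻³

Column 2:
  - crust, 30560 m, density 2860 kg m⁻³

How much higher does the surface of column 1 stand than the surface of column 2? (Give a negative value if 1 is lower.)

For any compensation level in the mantle, the mantle terms cancel and isostasy reduces to e = (Σt_1 − Σt_2) − (Σ(ρt)_1 − Σ(ρt)_2) / ρ_m.
Σt_1 = 28225.8 m; Σt_2 = 30560 m; Σ(ρt)_1 = 79255473.2; Σ(ρt)_2 = 87401600 (in m·kg m⁻³).
e = (28225.8 − 30560) − (79255473.2 − 87401600) / 3209 = 204 m.

204 m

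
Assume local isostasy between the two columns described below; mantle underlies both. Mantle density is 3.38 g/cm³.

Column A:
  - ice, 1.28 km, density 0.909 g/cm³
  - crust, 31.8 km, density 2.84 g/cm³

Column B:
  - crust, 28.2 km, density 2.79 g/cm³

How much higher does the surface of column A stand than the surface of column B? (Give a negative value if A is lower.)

1.09 km

For any compensation level in the mantle, the mantle terms cancel and isostasy reduces to e = (Σt_A − Σt_B) − (Σ(ρt)_A − Σ(ρt)_B) / ρ_m.
Σt_A = 33.08 km; Σt_B = 28.2 km; Σ(ρt)_A = 91.47552; Σ(ρt)_B = 78.678 (in km·g/cm³).
e = (33.08 − 28.2) − (91.47552 − 78.678) / 3.38 = 1.09 km.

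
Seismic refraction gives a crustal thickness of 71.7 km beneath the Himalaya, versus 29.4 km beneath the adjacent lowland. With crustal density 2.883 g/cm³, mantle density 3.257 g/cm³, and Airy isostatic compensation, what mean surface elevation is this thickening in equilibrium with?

4.86 km

Excess crust Δ = 71.7 km − 29.4 km = 42.3 km, split between elevation h and root r with h + r = Δ.
Airy balance ρ_c h = (ρ_m − ρ_c) r gives r = h ρ_c/(ρ_m − ρ_c), so h (1 + ρ_c/(ρ_m − ρ_c)) = Δ, i.e. h = Δ (ρ_m − ρ_c)/ρ_m.
h = 42.3 km × 0.374/3.257 = 4.86 km.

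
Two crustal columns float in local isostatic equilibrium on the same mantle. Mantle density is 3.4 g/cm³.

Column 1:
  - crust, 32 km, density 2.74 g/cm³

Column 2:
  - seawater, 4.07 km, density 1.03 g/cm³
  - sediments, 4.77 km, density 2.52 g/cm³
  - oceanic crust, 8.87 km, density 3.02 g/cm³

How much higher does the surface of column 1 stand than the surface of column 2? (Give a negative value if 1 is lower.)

For any compensation level in the mantle, the mantle terms cancel and isostasy reduces to e = (Σt_1 − Σt_2) − (Σ(ρt)_1 − Σ(ρt)_2) / ρ_m.
Σt_1 = 32 km; Σt_2 = 17.71 km; Σ(ρt)_1 = 87.68; Σ(ρt)_2 = 42.9999 (in km·g/cm³).
e = (32 − 17.71) − (87.68 − 42.9999) / 3.4 = 1.15 km.

1.15 km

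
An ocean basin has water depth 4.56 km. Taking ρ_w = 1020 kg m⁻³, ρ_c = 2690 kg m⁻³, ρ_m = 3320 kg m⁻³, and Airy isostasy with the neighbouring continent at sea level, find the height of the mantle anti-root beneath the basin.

By Archimedes' principle applied to the lithosphere: replacing crust with seawater at the top is compensated by replacing crust with mantle at the base: d (ρ_c − ρ_w) = a (ρ_m − ρ_c).
a = d (ρ_c − ρ_w)/(ρ_m − ρ_c) = 4.56 km × 1670/630 = 12.1 km.

12.1 km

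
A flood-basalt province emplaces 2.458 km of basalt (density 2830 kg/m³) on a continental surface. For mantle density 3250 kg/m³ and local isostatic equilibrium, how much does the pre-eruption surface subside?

Subaerial loading: s = t ρ_load / ρ_m.
s = 2.458 km × 2830/3250 = 2.14 km.

2.14 km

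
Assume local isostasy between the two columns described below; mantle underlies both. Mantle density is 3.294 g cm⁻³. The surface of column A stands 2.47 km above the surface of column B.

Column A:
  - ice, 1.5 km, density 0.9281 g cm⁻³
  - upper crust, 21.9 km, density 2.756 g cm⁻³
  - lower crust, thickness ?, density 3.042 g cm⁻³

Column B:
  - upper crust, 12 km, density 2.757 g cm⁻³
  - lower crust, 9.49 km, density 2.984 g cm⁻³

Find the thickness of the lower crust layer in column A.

8.69 km

Take the compensation level at the base of the deeper column (depth z_c below the surface of column A) and equate Σ ρ_i t_i down to z_c; mantle fills any gap and the z_c terms cancel.
Column A: 1.5×0.9281 + 21.9×2.756 + x×3.042 + (z_c − 23.4 − x)×3.294
Column B: 2.47×0 + 12×2.757 + 9.49×2.984 + (z_c − 2.47 − 21.49)×3.294
The z_c×3.294 term appears on both sides and cancels. Collect the known terms of each column as K = Σ(ρt)_known − 3.294 × (depth of known layers): K_A = 61.74855 − 3.294×23.4 = −15.33105; K_B = 61.40216 − 3.294×(2.47 + 21.49) = −17.52208.
Balance: K_A − x×(3.294 − 3.042) = K_B, so x = (K_A − K_B)/(3.294 − 3.042) = 2.19103/0.252 = 8.69 km.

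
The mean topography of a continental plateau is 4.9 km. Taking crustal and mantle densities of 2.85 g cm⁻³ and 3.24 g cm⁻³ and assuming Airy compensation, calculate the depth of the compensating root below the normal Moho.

35.8 km

Balancing pressure at the compensation depth: the weight of the topography is balanced by the buoyancy of the root, ρ_c h = (ρ_m − ρ_c) r.
r = h · ρ_c / (ρ_m − ρ_c) = 4.9 km × 2.85 / (3.24 − 2.85) = 35.8 km.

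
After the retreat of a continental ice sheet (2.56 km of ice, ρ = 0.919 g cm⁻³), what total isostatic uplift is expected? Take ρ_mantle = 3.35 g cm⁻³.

Removing the load lets mantle flow back in; uplift u satisfies ρ_ice t = ρ_m u.
u = t ρ_ice/ρ_m = 2.56 km × 0.919/3.35 = 0.702 km.

0.702 km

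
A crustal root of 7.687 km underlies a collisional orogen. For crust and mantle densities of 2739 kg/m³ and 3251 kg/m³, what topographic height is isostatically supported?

Isostatic balance requires: ρ_c h = (ρ_m − ρ_c) r.
h = r (ρ_m − ρ_c) / ρ_c = 7.687 km × (3251 − 2739) / 2739 = 1.44 km.

1.44 km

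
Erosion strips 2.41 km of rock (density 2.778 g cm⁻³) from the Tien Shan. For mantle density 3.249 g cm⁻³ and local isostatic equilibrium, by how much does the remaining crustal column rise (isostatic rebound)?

2.06 km

Unloading: uplift u = e ρ_c/ρ_m = 2.41 km × 2.778/3.249 = 2.06 km.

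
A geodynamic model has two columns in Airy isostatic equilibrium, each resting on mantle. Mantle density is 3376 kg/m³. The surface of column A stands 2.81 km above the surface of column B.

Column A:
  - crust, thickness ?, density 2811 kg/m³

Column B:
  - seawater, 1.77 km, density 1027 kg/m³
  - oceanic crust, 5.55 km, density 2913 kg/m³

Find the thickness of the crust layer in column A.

Take the compensation level at the base of the deeper column (depth z_c below the surface of column A) and equate Σ ρ_i t_i down to z_c; mantle fills any gap and the z_c terms cancel.
Column A: x×2811 + (z_c − 0 − x)×3376
Column B: 2.81×0 + 1.77×1027 + 5.55×2913 + (z_c − 2.81 − 7.32)×3376
The z_c×3376 term appears on both sides and cancels. Collect the known terms of each column as K = Σ(ρt)_known − 3376 × (depth of known layers): K_A = 0 − 3376×0 = 0; K_B = 17984.94 − 3376×(2.81 + 7.32) = −16213.94.
Balance: K_A − x×(3376 − 2811) = K_B, so x = (K_A − K_B)/(3376 − 2811) = 16213.9/565 = 28.7 km.

28.7 km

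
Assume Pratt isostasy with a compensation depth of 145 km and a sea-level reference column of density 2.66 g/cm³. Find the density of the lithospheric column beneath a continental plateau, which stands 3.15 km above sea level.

2.6 g/cm³

Pratt balance: ρ_ref D = ρ (D + h).
ρ = ρ_ref D/(D + h) = 2.66 × 145 km/(145 km + 3.15 km) = 2.6 g/cm³.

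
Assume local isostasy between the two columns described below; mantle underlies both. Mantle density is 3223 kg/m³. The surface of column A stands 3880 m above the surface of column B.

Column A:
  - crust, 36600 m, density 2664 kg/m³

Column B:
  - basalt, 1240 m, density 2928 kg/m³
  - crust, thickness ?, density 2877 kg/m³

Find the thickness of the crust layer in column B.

21900 m

Take the compensation level at the base of the deeper column (depth z_c below the surface of column A) and equate Σ ρ_i t_i down to z_c; mantle fills any gap and the z_c terms cancel.
Column A: 36600×2664 + (z_c − 36600)×3223
Column B: 3880×0 + 1240×2928 + x×2877 + (z_c − 3880 − 1240 − x)×3223
The z_c×3223 term appears on both sides and cancels. Collect the known terms of each column as K = Σ(ρt)_known − 3223 × (depth of known layers): K_A = 97502400 − 3223×36600 = −20459400; K_B = 3630720 − 3223×(3880 + 1240) = −12871040.
Balance: K_A = K_B − x×(3223 − 2877), so x = (K_B − K_A)/(3223 − 2877) = 7588360/346 = 21900 m.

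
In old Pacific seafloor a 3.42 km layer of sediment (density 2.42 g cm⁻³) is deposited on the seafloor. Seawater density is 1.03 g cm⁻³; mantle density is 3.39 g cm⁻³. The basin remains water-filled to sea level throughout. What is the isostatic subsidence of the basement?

2.01 km

Submarine loading: the sediment displaces seawater, and the subsidence is in turn flooded, so s (ρ_m − ρ_w) = t (ρ_sed − ρ_w).
s = 3.42 km × (2.42 − 1.03) / (3.39 − 1.03) = 2.01 km.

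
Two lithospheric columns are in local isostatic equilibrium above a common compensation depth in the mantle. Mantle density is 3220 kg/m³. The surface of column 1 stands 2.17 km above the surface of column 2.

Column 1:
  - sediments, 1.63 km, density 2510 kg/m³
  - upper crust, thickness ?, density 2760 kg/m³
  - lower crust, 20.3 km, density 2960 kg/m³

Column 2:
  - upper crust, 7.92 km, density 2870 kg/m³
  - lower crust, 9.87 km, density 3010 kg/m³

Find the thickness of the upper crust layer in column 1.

Take the compensation level at the base of the deeper column (depth z_c below the surface of column 1) and equate Σ ρ_i t_i down to z_c; mantle fills any gap and the z_c terms cancel.
Column 1: 1.63×2510 + x×2760 + 20.3×2960 + (z_c − 21.93 − x)×3220
Column 2: 2.17×0 + 7.92×2870 + 9.87×3010 + (z_c − 2.17 − 17.79)×3220
The z_c×3220 term appears on both sides and cancels. Collect the known terms of each column as K = Σ(ρt)_known − 3220 × (depth of known layers): K_1 = 64179.3 − 3220×21.93 = −6435.3; K_2 = 52439.1 − 3220×(2.17 + 17.79) = −11832.1.
Balance: K_1 − x×(3220 − 2760) = K_2, so x = (K_1 − K_2)/(3220 − 2760) = 5396.8/460 = 11.7 km.

11.7 km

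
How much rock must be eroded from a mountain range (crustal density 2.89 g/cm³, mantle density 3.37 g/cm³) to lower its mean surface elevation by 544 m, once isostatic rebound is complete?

Net drop Δ = e − u = e − e ρ_c/ρ_m = e (ρ_m − ρ_c)/ρ_m.
e = Δ ρ_m/(ρ_m − ρ_c) = 544 m × 3.37/0.48 = 3820 m.

3820 m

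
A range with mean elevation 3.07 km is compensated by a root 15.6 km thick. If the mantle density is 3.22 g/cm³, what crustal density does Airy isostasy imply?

2.69 g/cm³

ρ_c h = (ρ_m − ρ_c) r → ρ_c (h + r) = ρ_m r → ρ_c = ρ_m r / (h + r).
ρ_c = 3.22 × 15.6 km / (3.07 km + 15.6 km) = 2.69 g/cm³.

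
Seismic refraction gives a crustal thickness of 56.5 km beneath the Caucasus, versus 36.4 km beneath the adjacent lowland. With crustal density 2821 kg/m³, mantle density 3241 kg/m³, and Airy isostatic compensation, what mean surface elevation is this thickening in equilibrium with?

2.6 km

Excess crust Δ = 56.5 km − 36.4 km = 20.1 km, split between elevation h and root r with h + r = Δ.
Airy balance ρ_c h = (ρ_m − ρ_c) r gives r = h ρ_c/(ρ_m − ρ_c), so h (1 + ρ_c/(ρ_m − ρ_c)) = Δ, i.e. h = Δ (ρ_m − ρ_c)/ρ_m.
h = 20.1 km × 420/3241 = 2.6 km.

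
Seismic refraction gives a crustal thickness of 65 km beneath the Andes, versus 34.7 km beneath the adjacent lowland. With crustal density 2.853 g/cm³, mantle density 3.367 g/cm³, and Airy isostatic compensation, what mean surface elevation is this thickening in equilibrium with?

4.63 km

Excess crust Δ = 65 km − 34.7 km = 30.3 km, split between elevation h and root r with h + r = Δ.
Airy balance ρ_c h = (ρ_m − ρ_c) r gives r = h ρ_c/(ρ_m − ρ_c), so h (1 + ρ_c/(ρ_m − ρ_c)) = Δ, i.e. h = Δ (ρ_m − ρ_c)/ρ_m.
h = 30.3 km × 0.514/3.367 = 4.63 km.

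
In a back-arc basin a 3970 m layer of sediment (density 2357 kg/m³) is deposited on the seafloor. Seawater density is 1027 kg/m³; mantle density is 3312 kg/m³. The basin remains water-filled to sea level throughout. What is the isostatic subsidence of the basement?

Submarine loading: the sediment displaces seawater, and the subsidence is in turn flooded, so s (ρ_m − ρ_w) = t (ρ_sed − ρ_w).
s = 3970 m × (2357 − 1027) / (3312 − 1027) = 2310 m.

2310 m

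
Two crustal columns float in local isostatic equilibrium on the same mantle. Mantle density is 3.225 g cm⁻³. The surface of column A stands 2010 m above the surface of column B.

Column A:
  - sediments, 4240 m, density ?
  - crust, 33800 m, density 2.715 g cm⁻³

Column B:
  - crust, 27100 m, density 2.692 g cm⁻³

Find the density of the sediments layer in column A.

Take the compensation level at the base of the deeper column (depth z_c below the surface of column A) and equate Σ ρ_i t_i down to z_c; mantle fills any gap and the z_c terms cancel.
Column A: 4240×ρ + 33800×2.715 + (z_c − 38040)×3.225
Column B: 2010×0 + 27100×2.692 + (z_c − 2010 − 27100)×3.225
The z_c×3.225 term appears on both sides and cancels. Collect the known terms of each column as K = Σ(ρt)_known − 3.225 × (depth of known layers): K_A = 91767 − 3.225×38040 = −30912; K_B = 72953.2 − 3.225×(2010 + 27100) = −20926.55.
Balance: K_A + 4240×ρ = K_B, so ρ = (K_B − K_A)/4240 = 9985.45/4240 = 2.36 g cm⁻³.

2.36 g cm⁻³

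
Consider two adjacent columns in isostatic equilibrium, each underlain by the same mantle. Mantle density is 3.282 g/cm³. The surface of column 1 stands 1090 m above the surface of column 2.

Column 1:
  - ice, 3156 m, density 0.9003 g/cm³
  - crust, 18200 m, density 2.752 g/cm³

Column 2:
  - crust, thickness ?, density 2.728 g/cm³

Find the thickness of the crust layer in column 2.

24500 m

Take the compensation level at the base of the deeper column (depth z_c below the surface of column 1) and equate Σ ρ_i t_i down to z_c; mantle fills any gap and the z_c terms cancel.
Column 1: 3156×0.9003 + 18200×2.752 + (z_c − 21356)×3.282
Column 2: 1090×0 + x×2.728 + (z_c − 1090 − 0 − x)×3.282
The z_c×3.282 term appears on both sides and cancels. Collect the known terms of each column as K = Σ(ρt)_known − 3.282 × (depth of known layers): K_1 = 52927.7468 − 3.282×21356 = −17162.6452; K_2 = 0 − 3.282×(1090 + 0) = −3577.38.
Balance: K_1 = K_2 − x×(3.282 − 2.728), so x = (K_2 − K_1)/(3.282 − 2.728) = 13585.3/0.554 = 24500 m.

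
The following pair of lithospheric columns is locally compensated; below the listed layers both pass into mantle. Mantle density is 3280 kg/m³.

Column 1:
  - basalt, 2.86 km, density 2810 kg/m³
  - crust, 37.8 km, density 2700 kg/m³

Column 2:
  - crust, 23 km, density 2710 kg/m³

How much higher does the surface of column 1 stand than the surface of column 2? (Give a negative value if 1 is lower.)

3.1 km

For any compensation level in the mantle, the mantle terms cancel and isostasy reduces to e = (Σt_1 − Σt_2) − (Σ(ρt)_1 − Σ(ρt)_2) / ρ_m.
Σt_1 = 40.66 km; Σt_2 = 23 km; Σ(ρt)_1 = 110096.6; Σ(ρt)_2 = 62330 (in km·kg/m³).
e = (40.66 − 23) − (110096.6 − 62330) / 3280 = 3.1 km.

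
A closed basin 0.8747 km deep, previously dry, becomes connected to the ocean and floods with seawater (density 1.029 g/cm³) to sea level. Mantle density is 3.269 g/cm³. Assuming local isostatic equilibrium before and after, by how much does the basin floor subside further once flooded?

0.402 km

After flooding the water column is d + s deep. Its weight must equal the weight of mantle displaced by the extra subsidence s: (d + s) ρ_w = s ρ_m.
s = d ρ_w / (ρ_m − ρ_w) = 0.8747 km × 1.029/(3.269 − 1.029) = 0.402 km.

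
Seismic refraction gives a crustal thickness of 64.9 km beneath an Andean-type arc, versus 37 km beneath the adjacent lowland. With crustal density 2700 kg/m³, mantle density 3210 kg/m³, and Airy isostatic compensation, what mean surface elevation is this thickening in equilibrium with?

4.43 km

Excess crust Δ = 64.9 km − 37 km = 27.9 km, split between elevation h and root r with h + r = Δ.
Airy balance ρ_c h = (ρ_m − ρ_c) r gives r = h ρ_c/(ρ_m − ρ_c), so h (1 + ρ_c/(ρ_m − ρ_c)) = Δ, i.e. h = Δ (ρ_m − ρ_c)/ρ_m.
h = 27.9 km × 510/3210 = 4.43 km.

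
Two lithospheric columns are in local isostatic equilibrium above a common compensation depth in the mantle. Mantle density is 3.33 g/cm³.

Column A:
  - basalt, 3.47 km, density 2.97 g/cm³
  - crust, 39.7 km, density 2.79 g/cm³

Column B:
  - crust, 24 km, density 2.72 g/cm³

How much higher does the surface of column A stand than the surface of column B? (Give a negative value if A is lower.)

For any compensation level in the mantle, the mantle terms cancel and isostasy reduces to e = (Σt_A − Σt_B) − (Σ(ρt)_A − Σ(ρt)_B) / ρ_m.
Σt_A = 43.17 km; Σt_B = 24 km; Σ(ρt)_A = 121.0689; Σ(ρt)_B = 65.28 (in km·g/cm³).
e = (43.17 − 24) − (121.0689 − 65.28) / 3.33 = 2.42 km.

2.42 km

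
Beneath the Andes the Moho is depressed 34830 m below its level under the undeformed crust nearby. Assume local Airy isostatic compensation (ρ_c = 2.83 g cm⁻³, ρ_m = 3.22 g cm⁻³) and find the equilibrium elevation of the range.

For local isostatic compensation: ρ_c h = (ρ_m − ρ_c) r.
h = r (ρ_m − ρ_c) / ρ_c = 34830 m × (3.22 − 2.83) / 2.83 = 4800 m.

4800 m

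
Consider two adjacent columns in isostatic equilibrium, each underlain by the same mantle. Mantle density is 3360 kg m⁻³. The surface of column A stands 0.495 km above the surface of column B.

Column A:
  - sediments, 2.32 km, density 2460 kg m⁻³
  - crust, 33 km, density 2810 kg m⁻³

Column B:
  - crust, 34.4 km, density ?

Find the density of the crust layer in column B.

2820 kg m⁻³

Take the compensation level at the base of the deeper column (depth z_c below the surface of column A) and equate Σ ρ_i t_i down to z_c; mantle fills any gap and the z_c terms cancel.
Column A: 2.32×2460 + 33×2810 + (z_c − 35.32)×3360
Column B: 0.495×0 + 34.4×ρ + (z_c − 0.495 − 34.4)×3360
The z_c×3360 term appears on both sides and cancels. Collect the known terms of each column as K = Σ(ρt)_known − 3360 × (depth of known layers): K_A = 98437.2 − 3360×35.32 = −20238; K_B = 0 − 3360×(0.495 + 34.4) = −117247.2.
Balance: K_A = K_B + 34.4×ρ, so ρ = (K_A − K_B)/34.4 = 97009.2/34.4 = 2820 kg m⁻³.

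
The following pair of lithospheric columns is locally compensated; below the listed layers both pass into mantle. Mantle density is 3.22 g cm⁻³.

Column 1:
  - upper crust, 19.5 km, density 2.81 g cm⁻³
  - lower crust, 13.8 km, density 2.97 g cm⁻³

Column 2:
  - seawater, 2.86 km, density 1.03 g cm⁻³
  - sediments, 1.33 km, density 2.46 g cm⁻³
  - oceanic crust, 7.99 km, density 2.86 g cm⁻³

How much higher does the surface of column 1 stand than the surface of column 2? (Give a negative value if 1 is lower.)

For any compensation level in the mantle, the mantle terms cancel and isostasy reduces to e = (Σt_1 − Σt_2) − (Σ(ρt)_1 − Σ(ρt)_2) / ρ_m.
Σt_1 = 33.3 km; Σt_2 = 12.18 km; Σ(ρt)_1 = 95.781; Σ(ρt)_2 = 29.069 (in km·g cm⁻³).
e = (33.3 − 12.18) − (95.781 − 29.069) / 3.22 = 0.402 km.

0.402 km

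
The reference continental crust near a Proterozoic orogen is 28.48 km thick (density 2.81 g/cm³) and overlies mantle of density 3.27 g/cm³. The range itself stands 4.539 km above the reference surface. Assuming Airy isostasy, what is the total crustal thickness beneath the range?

Root depth r = h ρ_c / (ρ_m − ρ_c) = 4.539 km × 2.81 / 0.46 = 27.73 km.
Total thickness = T + h + r = 28.48 km + 4.539 km + 27.73 km = 60.7 km.

60.7 km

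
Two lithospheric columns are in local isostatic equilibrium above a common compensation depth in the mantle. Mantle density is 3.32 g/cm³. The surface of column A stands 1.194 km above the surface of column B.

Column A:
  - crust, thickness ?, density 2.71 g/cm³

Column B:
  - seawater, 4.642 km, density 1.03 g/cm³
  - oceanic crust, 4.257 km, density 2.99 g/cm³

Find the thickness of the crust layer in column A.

26.2 km

Take the compensation level at the base of the deeper column (depth z_c below the surface of column A) and equate Σ ρ_i t_i down to z_c; mantle fills any gap and the z_c terms cancel.
Column A: x×2.71 + (z_c − 0 − x)×3.32
Column B: 1.194×0 + 4.642×1.03 + 4.257×2.99 + (z_c − 1.194 − 8.899)×3.32
The z_c×3.32 term appears on both sides and cancels. Collect the known terms of each column as K = Σ(ρt)_known − 3.32 × (depth of known layers): K_A = 0 − 3.32×0 = 0; K_B = 17.50969 − 3.32×(1.194 + 8.899) = −15.99907.
Balance: K_A − x×(3.32 − 2.71) = K_B, so x = (K_A − K_B)/(3.32 − 2.71) = 15.9991/0.61 = 26.2 km.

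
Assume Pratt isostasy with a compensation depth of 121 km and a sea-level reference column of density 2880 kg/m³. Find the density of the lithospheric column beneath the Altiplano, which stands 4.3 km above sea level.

2780 kg/m³

Pratt balance: ρ_ref D = ρ (D + h).
ρ = ρ_ref D/(D + h) = 2880 × 121 km/(121 km + 4.3 km) = 2780 kg/m³.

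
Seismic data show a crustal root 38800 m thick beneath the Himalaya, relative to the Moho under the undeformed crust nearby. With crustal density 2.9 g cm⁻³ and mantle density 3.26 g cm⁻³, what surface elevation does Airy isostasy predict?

4820 m

By Archimedes' principle applied to the lithosphere: ρ_c h = (ρ_m − ρ_c) r.
h = r (ρ_m − ρ_c) / ρ_c = 38800 m × (3.26 − 2.9) / 2.9 = 4820 m.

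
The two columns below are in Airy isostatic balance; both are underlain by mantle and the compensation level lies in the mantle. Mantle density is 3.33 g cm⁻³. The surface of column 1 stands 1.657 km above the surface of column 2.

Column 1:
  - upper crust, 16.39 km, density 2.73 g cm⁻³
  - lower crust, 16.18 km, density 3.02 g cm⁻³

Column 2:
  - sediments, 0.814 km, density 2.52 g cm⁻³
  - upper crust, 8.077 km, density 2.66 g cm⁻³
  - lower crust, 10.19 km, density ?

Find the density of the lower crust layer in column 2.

3.01 g cm⁻³

Take the compensation level at the base of the deeper column (depth z_c below the surface of column 1) and equate Σ ρ_i t_i down to z_c; mantle fills any gap and the z_c terms cancel.
Column 1: 16.39×2.73 + 16.18×3.02 + (z_c − 32.57)×3.33
Column 2: 1.657×0 + 0.814×2.52 + 8.077×2.66 + 10.19×ρ + (z_c − 1.657 − 19.081)×3.33
The z_c×3.33 term appears on both sides and cancels. Collect the known terms of each column as K = Σ(ρt)_known − 3.33 × (depth of known layers): K_1 = 93.6083 − 3.33×32.57 = −14.8498; K_2 = 23.5361 − 3.33×(1.657 + 19.081) = −45.52144.
Balance: K_1 = K_2 + 10.19×ρ, so ρ = (K_1 − K_2)/10.19 = 30.6716/10.19 = 3.01 g cm⁻³.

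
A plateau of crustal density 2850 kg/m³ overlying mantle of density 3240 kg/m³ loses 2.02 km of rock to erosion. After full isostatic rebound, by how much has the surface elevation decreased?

Rebound u = e ρ_c/ρ_m = 2.02 km × 2850/3240 = 1.777 km.
Net surface drop = e − u = 2.02 km − 1.777 km = e (ρ_m − ρ_c)/ρ_m = 0.243 km.

0.243 km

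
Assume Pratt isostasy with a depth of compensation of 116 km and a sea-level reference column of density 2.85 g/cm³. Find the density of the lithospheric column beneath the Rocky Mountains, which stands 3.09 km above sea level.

2.78 g/cm³

Pratt balance: ρ_ref D = ρ (D + h).
ρ = ρ_ref D/(D + h) = 2.85 × 116 km/(116 km + 3.09 km) = 2.78 g/cm³.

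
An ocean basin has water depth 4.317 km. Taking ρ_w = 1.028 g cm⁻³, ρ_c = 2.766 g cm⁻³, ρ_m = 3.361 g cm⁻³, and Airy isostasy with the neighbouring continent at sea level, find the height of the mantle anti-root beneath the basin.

12.6 km

Balancing pressure at the compensation depth: replacing crust with seawater at the top is compensated by replacing crust with mantle at the base: d (ρ_c − ρ_w) = a (ρ_m − ρ_c).
a = d (ρ_c − ρ_w)/(ρ_m − ρ_c) = 4.317 km × 1.738/0.595 = 12.6 km.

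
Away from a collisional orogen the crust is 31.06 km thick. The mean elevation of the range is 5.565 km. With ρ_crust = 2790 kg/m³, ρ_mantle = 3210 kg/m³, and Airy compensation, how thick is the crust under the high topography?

73.6 km

Root depth r = h ρ_c / (ρ_m − ρ_c) = 5.565 km × 2790 / 420 = 36.97 km.
Total thickness = T + h + r = 31.06 km + 5.565 km + 36.97 km = 73.6 km.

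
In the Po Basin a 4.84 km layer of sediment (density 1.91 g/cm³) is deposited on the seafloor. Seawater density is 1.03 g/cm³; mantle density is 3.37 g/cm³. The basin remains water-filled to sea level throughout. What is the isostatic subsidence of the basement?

Submarine loading: the sediment displaces seawater, and the subsidence is in turn flooded, so s (ρ_m − ρ_w) = t (ρ_sed − ρ_w).
s = 4.84 km × (1.91 − 1.03) / (3.37 − 1.03) = 1.82 km.

1.82 km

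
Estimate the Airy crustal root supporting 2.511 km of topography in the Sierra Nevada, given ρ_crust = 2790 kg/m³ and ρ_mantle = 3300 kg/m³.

13.7 km

In Airy isostatic equilibrium: the weight of the topography is balanced by the buoyancy of the root, ρ_c h = (ρ_m − ρ_c) r.
r = h · ρ_c / (ρ_m − ρ_c) = 2.511 km × 2790 / (3300 − 2790) = 13.7 km.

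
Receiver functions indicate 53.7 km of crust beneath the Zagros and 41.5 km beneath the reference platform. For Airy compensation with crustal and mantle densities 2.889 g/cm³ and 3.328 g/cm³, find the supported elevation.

1.61 km

Excess crust Δ = 53.7 km − 41.5 km = 12.2 km, split between elevation h and root r with h + r = Δ.
Airy balance ρ_c h = (ρ_m − ρ_c) r gives r = h ρ_c/(ρ_m − ρ_c), so h (1 + ρ_c/(ρ_m − ρ_c)) = Δ, i.e. h = Δ (ρ_m − ρ_c)/ρ_m.
h = 12.2 km × 0.439/3.328 = 1.61 km.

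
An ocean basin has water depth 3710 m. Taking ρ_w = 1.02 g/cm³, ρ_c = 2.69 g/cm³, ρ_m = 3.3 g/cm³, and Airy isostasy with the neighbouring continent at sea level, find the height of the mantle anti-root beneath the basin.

10200 m

By Archimedes' principle applied to the lithosphere: replacing crust with seawater at the top is compensated by replacing crust with mantle at the base: d (ρ_c − ρ_w) = a (ρ_m − ρ_c).
a = d (ρ_c − ρ_w)/(ρ_m − ρ_c) = 3710 m × 1.67/0.61 = 10200 m.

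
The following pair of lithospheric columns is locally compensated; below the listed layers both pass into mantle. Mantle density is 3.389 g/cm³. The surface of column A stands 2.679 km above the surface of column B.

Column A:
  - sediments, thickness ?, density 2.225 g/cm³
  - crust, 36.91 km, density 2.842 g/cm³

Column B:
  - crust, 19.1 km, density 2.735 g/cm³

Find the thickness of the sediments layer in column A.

1.19 km

Take the compensation level at the base of the deeper column (depth z_c below the surface of column A) and equate Σ ρ_i t_i down to z_c; mantle fills any gap and the z_c terms cancel.
Column A: x×2.225 + 36.91×2.842 + (z_c − 36.91 − x)×3.389
Column B: 2.679×0 + 19.1×2.735 + (z_c − 2.679 − 19.1)×3.389
The z_c×3.389 term appears on both sides and cancels. Collect the known terms of each column as K = Σ(ρt)_known − 3.389 × (depth of known layers): K_A = 104.89822 − 3.389×36.91 = −20.18977; K_B = 52.2385 − 3.389×(2.679 + 19.1) = −21.570531.
Balance: K_A − x×(3.389 − 2.225) = K_B, so x = (K_A − K_B)/(3.389 − 2.225) = 1.38076/1.164 = 1.19 km.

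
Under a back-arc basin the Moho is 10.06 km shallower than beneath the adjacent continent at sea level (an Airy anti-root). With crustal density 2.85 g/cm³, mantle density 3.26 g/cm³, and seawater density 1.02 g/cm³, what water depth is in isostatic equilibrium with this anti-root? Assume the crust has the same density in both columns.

Replacing a thickness d of crust by seawater at the top must be balanced by replacing crust with mantle at the base: d (ρ_c − ρ_w) = a (ρ_m − ρ_c).
d = a (ρ_m − ρ_c)/(ρ_c − ρ_w) = 10.06 km × 0.41/1.83 = 2.25 km.

2.25 km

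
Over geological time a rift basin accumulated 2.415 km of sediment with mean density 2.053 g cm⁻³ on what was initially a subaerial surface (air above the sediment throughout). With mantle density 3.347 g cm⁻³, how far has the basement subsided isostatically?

Subaerial load: s = t ρ_sed / ρ_m = 2.415 km × 2.053/3.347 = 1.48 km.

1.48 km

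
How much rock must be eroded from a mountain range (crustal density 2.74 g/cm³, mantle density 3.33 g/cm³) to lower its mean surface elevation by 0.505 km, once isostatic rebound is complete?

2.85 km

Net drop Δ = e − u = e − e ρ_c/ρ_m = e (ρ_m − ρ_c)/ρ_m.
e = Δ ρ_m/(ρ_m − ρ_c) = 0.505 km × 3.33/0.59 = 2.85 km.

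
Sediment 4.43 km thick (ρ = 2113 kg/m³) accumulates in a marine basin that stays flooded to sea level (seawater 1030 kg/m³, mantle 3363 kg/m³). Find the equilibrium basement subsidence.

Submarine loading: the sediment displaces seawater, and the subsidence is in turn flooded, so s (ρ_m − ρ_w) = t (ρ_sed − ρ_w).
s = 4.43 km × (2113 − 1030) / (3363 − 1030) = 2.06 km.

2.06 km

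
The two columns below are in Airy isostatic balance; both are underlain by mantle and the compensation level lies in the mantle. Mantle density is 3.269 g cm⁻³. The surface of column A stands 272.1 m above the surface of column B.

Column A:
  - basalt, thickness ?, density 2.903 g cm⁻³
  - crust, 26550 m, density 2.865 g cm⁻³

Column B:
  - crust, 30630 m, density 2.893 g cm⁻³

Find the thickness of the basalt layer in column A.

4590 m

Take the compensation level at the base of the deeper column (depth z_c below the surface of column A) and equate Σ ρ_i t_i down to z_c; mantle fills any gap and the z_c terms cancel.
Column A: x×2.903 + 26550×2.865 + (z_c − 26550 − x)×3.269
Column B: 272.1×0 + 30630×2.893 + (z_c − 272.1 − 30630)×3.269
The z_c×3.269 term appears on both sides and cancels. Collect the known terms of each column as K = Σ(ρt)_known − 3.269 × (depth of known layers): K_A = 76065.75 − 3.269×26550 = −10726.2; K_B = 88612.59 − 3.269×(272.1 + 30630) = −12406.3749.
Balance: K_A − x×(3.269 − 2.903) = K_B, so x = (K_A − K_B)/(3.269 − 2.903) = 1680.17/0.366 = 4590 m.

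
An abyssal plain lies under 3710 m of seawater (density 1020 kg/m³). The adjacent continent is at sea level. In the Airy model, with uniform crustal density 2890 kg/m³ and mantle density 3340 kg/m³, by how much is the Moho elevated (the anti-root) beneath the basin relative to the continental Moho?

For local isostatic compensation: replacing crust with seawater at the top is compensated by replacing crust with mantle at the base: d (ρ_c − ρ_w) = a (ρ_m − ρ_c).
a = d (ρ_c − ρ_w)/(ρ_m − ρ_c) = 3710 m × 1870/450 = 15400 m.

15400 m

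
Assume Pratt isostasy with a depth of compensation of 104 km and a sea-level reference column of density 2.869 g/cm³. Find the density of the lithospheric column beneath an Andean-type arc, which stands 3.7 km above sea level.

Pratt balance: ρ_ref D = ρ (D + h).
ρ = ρ_ref D/(D + h) = 2.869 × 104 km/(104 km + 3.7 km) = 2.77 g/cm³.

2.77 g/cm³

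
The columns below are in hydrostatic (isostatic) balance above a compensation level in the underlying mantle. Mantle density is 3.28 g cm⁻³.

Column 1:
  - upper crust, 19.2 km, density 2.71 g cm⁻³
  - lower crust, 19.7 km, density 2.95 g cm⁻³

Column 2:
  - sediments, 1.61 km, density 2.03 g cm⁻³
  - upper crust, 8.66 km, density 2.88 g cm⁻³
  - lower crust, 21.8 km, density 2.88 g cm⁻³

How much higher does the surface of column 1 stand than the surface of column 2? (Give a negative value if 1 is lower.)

0.99 km

For any compensation level in the mantle, the mantle terms cancel and isostasy reduces to e = (Σt_1 − Σt_2) − (Σ(ρt)_1 − Σ(ρt)_2) / ρ_m.
Σt_1 = 38.9 km; Σt_2 = 32.07 km; Σ(ρt)_1 = 110.147; Σ(ρt)_2 = 90.9931 (in km·g cm⁻³).
e = (38.9 − 32.07) − (110.147 − 90.9931) / 3.28 = 0.99 km.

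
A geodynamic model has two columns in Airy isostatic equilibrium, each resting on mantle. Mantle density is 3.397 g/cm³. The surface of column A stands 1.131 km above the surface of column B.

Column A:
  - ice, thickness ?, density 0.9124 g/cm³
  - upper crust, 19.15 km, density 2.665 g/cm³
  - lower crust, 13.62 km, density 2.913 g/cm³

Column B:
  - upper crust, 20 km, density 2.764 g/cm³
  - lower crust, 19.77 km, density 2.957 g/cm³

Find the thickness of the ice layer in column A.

1.85 km

Take the compensation level at the base of the deeper column (depth z_c below the surface of column A) and equate Σ ρ_i t_i down to z_c; mantle fills any gap and the z_c terms cancel.
Column A: x×0.9124 + 19.15×2.665 + 13.62×2.913 + (z_c − 32.77 − x)×3.397
Column B: 1.131×0 + 20×2.764 + 19.77×2.957 + (z_c − 1.131 − 39.77)×3.397
The z_c×3.397 term appears on both sides and cancels. Collect the known terms of each column as K = Σ(ρt)_known − 3.397 × (depth of known layers): K_A = 90.70981 − 3.397×32.77 = −20.60988; K_B = 113.73989 − 3.397×(1.131 + 39.77) = −25.200807.
Balance: K_A − x×(3.397 − 0.9124) = K_B, so x = (K_A − K_B)/(3.397 − 0.9124) = 4.59093/2.4846 = 1.85 km.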